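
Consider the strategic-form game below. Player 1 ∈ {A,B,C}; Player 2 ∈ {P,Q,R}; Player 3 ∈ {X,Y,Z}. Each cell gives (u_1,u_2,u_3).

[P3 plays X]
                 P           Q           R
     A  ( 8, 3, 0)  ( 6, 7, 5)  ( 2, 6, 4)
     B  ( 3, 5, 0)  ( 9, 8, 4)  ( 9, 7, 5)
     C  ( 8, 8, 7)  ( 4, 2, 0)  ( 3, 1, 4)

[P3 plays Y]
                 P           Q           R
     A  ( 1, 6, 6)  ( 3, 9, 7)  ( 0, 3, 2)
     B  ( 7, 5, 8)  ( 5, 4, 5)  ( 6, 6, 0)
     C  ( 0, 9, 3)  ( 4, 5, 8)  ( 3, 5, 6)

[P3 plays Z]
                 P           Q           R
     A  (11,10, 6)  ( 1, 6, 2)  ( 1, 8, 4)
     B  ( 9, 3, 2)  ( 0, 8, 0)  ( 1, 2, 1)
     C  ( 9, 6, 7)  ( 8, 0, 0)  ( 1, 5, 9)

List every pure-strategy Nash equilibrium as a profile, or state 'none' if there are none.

(A,P,X): not NE [P2→Q gives 7>3; P3→Z gives 6>0]
(A,P,Y): not NE [P1→B gives 7>1; P2→Q gives 9>6]
(A,P,Z): NE
(A,Q,X): not NE [P1→B gives 9>6; P3→Y gives 7>5]
(A,Q,Y): not NE [P1→B gives 5>3]
(A,Q,Z): not NE [P1→C gives 8>1; P2→P gives 10>6; P3→Y gives 7>2]
(A,R,X): not NE [P1→B gives 9>2; P2→Q gives 7>6]
(A,R,Y): not NE [P1→B gives 6>0; P2→Q gives 9>3; P3→Z gives 4>2]
(A,R,Z): not NE [P2→P gives 10>8]
(B,P,X): not NE [P1→C gives 8>3; P2→Q gives 8>5; P3→Y gives 8>0]
(B,P,Y): not NE [P2→R gives 6>5]
(B,P,Z): not NE [P1→A gives 11>9; P2→Q gives 8>3; P3→Y gives 8>2]
(B,Q,X): not NE [P3→Y gives 5>4]
(B,Q,Y): not NE [P2→R gives 6>4]
(B,Q,Z): not NE [P1→C gives 8>0; P3→Y gives 5>0]
(B,R,X): not NE [P2→Q gives 8>7]
(B,R,Y): not NE [P3→X gives 5>0]
(B,R,Z): not NE [P2→Q gives 8>2; P3→X gives 5>1]
(C,P,X): NE
(C,P,Y): not NE [P1→B gives 7>0; P3→Z gives 7>3]
(C,P,Z): not NE [P1→A gives 11>9]
(C,Q,X): not NE [P1→B gives 9>4; P2→P gives 8>2; P3→Y gives 8>0]
(C,Q,Y): not NE [P1→B gives 5>4; P2→P gives 9>5]
(C,Q,Z): not NE [P2→P gives 6>0; P3→Y gives 8>0]
(C,R,X): not NE [P1→B gives 9>3; P2→P gives 8>1; P3→Z gives 9>4]
(C,R,Y): not NE [P1→B gives 6>3; P2→P gives 9>5; P3→Z gives 9>6]
(C,R,Z): not NE [P2→P gives 6>5]

NE set: (A,P,Z), (C,P,X)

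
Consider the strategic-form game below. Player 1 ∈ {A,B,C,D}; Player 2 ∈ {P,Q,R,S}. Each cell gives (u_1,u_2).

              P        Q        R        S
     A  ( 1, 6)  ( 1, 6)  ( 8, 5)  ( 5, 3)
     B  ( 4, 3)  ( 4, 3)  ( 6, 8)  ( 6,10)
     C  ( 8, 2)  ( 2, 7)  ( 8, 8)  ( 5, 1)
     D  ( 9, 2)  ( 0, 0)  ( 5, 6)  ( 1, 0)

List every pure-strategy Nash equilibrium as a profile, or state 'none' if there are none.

Nash profiles: (B,S), (C,R)

(A,P): not NE [P1→D gives 9>1]
(A,Q): not NE [P1→B gives 4>1]
(A,R): not NE [P2→Q gives 6>5]
(A,S): not NE [P1→B gives 6>5; P2→Q gives 6>3]
(B,P): not NE [P1→D gives 9>4; P2→S gives 10>3]
(B,Q): not NE [P2→S gives 10>3]
(B,R): not NE [P1→C gives 8>6; P2→S gives 10>8]
(B,S): NE
(C,P): not NE [P1→D gives 9>8; P2→R gives 8>2]
(C,Q): not NE [P1→B gives 4>2; P2→R gives 8>7]
(C,R): NE
(C,S): not NE [P1→B gives 6>5; P2→R gives 8>1]
(D,P): not NE [P2→R gives 6>2]
(D,Q): not NE [P1→B gives 4>0; P2→R gives 6>0]
(D,R): not NE [P1→C gives 8>5]
(D,S): not NE [P1→B gives 6>1; P2→R gives 6>0]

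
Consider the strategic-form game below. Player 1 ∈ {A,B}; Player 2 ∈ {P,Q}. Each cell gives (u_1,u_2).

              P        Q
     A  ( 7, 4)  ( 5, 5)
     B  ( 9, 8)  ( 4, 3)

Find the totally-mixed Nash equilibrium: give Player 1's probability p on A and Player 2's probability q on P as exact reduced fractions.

(p,q) = (5/6, 1/3)

P1 indiff ⇒ q·7+(1-q)·5 = q·9+(1-q)·4 ⇒ q(-2) = (1-q)(-1) ⇒ q = 1/3
P2 indiff ⇒ p·4+(1-p)·8 = p·5+(1-p)·3 ⇒ p(-1) = (1-p)(-5) ⇒ p = 5/6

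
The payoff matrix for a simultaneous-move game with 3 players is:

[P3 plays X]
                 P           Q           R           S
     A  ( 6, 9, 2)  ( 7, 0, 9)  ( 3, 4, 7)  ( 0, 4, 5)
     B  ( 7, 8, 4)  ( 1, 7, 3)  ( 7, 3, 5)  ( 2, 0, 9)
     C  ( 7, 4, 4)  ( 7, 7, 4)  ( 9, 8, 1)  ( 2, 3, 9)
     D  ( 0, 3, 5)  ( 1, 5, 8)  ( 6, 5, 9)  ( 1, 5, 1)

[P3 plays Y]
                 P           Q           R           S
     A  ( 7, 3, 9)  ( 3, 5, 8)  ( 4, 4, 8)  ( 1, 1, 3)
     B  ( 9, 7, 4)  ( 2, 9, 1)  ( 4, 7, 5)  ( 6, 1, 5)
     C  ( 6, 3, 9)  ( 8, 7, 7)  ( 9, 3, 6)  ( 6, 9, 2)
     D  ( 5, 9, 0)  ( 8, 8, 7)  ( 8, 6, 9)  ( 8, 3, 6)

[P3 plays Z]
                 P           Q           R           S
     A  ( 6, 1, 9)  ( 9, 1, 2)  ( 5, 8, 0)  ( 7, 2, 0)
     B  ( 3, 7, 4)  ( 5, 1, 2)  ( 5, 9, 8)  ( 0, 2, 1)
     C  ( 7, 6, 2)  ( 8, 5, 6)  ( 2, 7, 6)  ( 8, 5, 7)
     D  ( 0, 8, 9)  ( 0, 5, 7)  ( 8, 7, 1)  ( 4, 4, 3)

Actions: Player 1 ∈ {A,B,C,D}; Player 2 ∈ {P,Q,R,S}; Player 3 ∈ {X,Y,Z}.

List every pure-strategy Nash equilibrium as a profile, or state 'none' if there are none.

Nash profiles: (B,P,X)

(A,P,X): not NE [P1→C gives 7>6; P3→Z gives 9>2]
(A,P,Y): not NE [P1→B gives 9>7; P2→Q gives 5>3]
(A,P,Z): not NE [P1→C gives 7>6; P2→R gives 8>1]
(A,Q,X): not NE [P2→P gives 9>0]
(A,Q,Y): not NE [P1→D gives 8>3; P3→X gives 9>8]
(A,Q,Z): not NE [P2→R gives 8>1; P3→X gives 9>2]
(A,R,X): not NE [P1→C gives 9>3; P2→P gives 9>4; P3→Y gives 8>7]
(A,R,Y): not NE [P1→C gives 9>4; P2→Q gives 5>4]
(A,R,Z): not NE [P1→D gives 8>5; P3→Y gives 8>0]
(A,S,X): not NE [P1→C gives 2>0; P2→P gives 9>4]
(A,S,Y): not NE [P1→D gives 8>1; P2→Q gives 5>1; P3→X gives 5>3]
(A,S,Z): not NE [P1→C gives 8>7; P2→R gives 8>2; P3→X gives 5>0]
(B,P,X): NE
(B,P,Y): not NE [P2→Q gives 9>7]
(B,P,Z): not NE [P1→C gives 7>3; P2→R gives 9>7]
(B,Q,X): not NE [P1→C gives 7>1; P2→P gives 8>7]
(B,Q,Y): not NE [P1→D gives 8>2; P3→X gives 3>1]
(B,Q,Z): not NE [P1→A gives 9>5; P2→R gives 9>1; P3→X gives 3>2]
(B,R,X): not NE [P1→C gives 9>7; P2→P gives 8>3; P3→Z gives 8>5]
(B,R,Y): not NE [P1→C gives 9>4; P2→Q gives 9>7; P3→Z gives 8>5]
(B,R,Z): not NE [P1→D gives 8>5]
(B,S,X): not NE [P2→P gives 8>0]
(B,S,Y): not NE [P1→D gives 8>6; P2→Q gives 9>1; P3→X gives 9>5]
(B,S,Z): not NE [P1→C gives 8>0; P2→R gives 9>2; P3→X gives 9>1]
(C,P,X): not NE [P2→R gives 8>4; P3→Y gives 9>4]
(C,P,Y): not NE [P1→B gives 9>6; P2→S gives 9>3]
(C,P,Z): not NE [P2→R gives 7>6; P3→Y gives 9>2]
(C,Q,X): not NE [P2→R gives 8>7; P3→Y gives 7>4]
(C,Q,Y): not NE [P2→S gives 9>7]
(C,Q,Z): not NE [P1→A gives 9>8; P2→R gives 7>5; P3→Y gives 7>6]
(C,R,X): not NE [P3→Z gives 6>1]
(C,R,Y): not NE [P2→S gives 9>3]
(C,R,Z): not NE [P1→D gives 8>2]
(C,S,X): not NE [P2→R gives 8>3]
(C,S,Y): not NE [P1→D gives 8>6; P3→X gives 9>2]
(C,S,Z): not NE [P2→R gives 7>5; P3→X gives 9>7]
(D,P,X): not NE [P1→C gives 7>0; P2→S gives 5>3; P3→Z gives 9>5]
(D,P,Y): not NE [P1→B gives 9>5; P3→Z gives 9>0]
(D,P,Z): not NE [P1→C gives 7>0]
(D,Q,X): not NE [P1→C gives 7>1]
(D,Q,Y): not NE [P2→P gives 9>8; P3→X gives 8>7]
(D,Q,Z): not NE [P1→A gives 9>0; P2→P gives 8>5; P3→X gives 8>7]
(D,R,X): not NE [P1→C gives 9>6]
(D,R,Y): not NE [P1→C gives 9>8; P2→P gives 9>6]
(D,R,Z): not NE [P2→P gives 8>7; P3→Y gives 9>1]
(D,S,X): not NE [P1→C gives 2>1; P3→Y gives 6>1]
(D,S,Y): not NE [P2→P gives 9>3]
(D,S,Z): not NE [P1→C gives 8>4; P2→P gives 8>4; P3→Y gives 6>3]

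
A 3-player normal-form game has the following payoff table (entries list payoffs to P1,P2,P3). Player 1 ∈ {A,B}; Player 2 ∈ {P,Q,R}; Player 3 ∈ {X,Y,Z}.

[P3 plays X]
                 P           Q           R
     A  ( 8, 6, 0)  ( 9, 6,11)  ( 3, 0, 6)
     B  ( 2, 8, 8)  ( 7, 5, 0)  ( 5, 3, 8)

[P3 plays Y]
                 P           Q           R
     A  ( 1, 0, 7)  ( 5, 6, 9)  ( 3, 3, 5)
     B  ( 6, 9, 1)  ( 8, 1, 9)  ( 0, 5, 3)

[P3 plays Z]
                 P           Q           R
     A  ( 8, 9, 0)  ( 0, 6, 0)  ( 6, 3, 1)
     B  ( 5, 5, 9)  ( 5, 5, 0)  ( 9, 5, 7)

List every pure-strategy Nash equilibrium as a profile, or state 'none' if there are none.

PSNE = {(A,Q,X)}

(A,P,X): not NE [P3→Y gives 7>0]
(A,P,Y): not NE [P1→B gives 6>1; P2→Q gives 6>0]
(A,P,Z): not NE [P3→Y gives 7>0]
(A,Q,X): NE
(A,Q,Y): not NE [P1→B gives 8>5; P3→X gives 11>9]
(A,Q,Z): not NE [P1→B gives 5>0; P2→P gives 9>6; P3→X gives 11>0]
(A,R,X): not NE [P1→B gives 5>3; P2→Q gives 6>0]
(A,R,Y): not NE [P2→Q gives 6>3; P3→X gives 6>5]
(A,R,Z): not NE [P1→B gives 9>6; P2→P gives 9>3; P3→X gives 6>1]
(B,P,X): not NE [P1→A gives 8>2; P3→Z gives 9>8]
(B,P,Y): not NE [P3→Z gives 9>1]
(B,P,Z): not NE [P1→A gives 8>5]
(B,Q,X): not NE [P1→A gives 9>7; P2→P gives 8>5; P3→Y gives 9>0]
(B,Q,Y): not NE [P2→P gives 9>1]
(B,Q,Z): not NE [P3→Y gives 9>0]
(B,R,X): not NE [P2→P gives 8>3]
(B,R,Y): not NE [P1→A gives 3>0; P2→P gives 9>5; P3→X gives 8>3]
(B,R,Z): not NE [P3→X gives 8>7]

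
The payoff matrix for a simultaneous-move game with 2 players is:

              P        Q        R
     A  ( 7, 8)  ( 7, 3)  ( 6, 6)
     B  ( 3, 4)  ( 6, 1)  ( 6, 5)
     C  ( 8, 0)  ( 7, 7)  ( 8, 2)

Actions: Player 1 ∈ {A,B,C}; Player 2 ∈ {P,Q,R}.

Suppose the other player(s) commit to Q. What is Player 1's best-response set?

u_1(A vs Q) = 7
u_1(B vs Q) = 6
u_1(C vs Q) = 7
max payoff 7 at {A,C}

P1 best: {A,C}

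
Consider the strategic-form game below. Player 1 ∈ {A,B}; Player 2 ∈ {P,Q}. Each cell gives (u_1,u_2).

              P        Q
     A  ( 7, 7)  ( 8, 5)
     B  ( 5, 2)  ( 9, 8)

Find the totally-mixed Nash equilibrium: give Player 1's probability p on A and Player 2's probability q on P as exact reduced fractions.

P1 indiff ⇒ q·7+(1-q)·8 = q·5+(1-q)·9 ⇒ q(2) = (1-q)(1) ⇒ q = 1/3
P2 indiff ⇒ p·7+(1-p)·2 = p·5+(1-p)·8 ⇒ p(2) = (1-p)(6) ⇒ p = 3/4

P1 mixes 3/4 on A; P2 mixes 1/3 on P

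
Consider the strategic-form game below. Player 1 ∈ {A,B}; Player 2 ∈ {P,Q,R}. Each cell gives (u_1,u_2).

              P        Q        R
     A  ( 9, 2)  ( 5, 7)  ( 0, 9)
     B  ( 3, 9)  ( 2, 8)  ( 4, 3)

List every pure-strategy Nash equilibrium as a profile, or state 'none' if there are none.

No pure NE.

(A,P): not NE [P2→R gives 9>2]
(A,Q): not NE [P2→R gives 9>7]
(A,R): not NE [P1→B gives 4>0]
(B,P): not NE [P1→A gives 9>3]
(B,Q): not NE [P1→A gives 5>2; P2→P gives 9>8]
(B,R): not NE [P2→P gives 9>3]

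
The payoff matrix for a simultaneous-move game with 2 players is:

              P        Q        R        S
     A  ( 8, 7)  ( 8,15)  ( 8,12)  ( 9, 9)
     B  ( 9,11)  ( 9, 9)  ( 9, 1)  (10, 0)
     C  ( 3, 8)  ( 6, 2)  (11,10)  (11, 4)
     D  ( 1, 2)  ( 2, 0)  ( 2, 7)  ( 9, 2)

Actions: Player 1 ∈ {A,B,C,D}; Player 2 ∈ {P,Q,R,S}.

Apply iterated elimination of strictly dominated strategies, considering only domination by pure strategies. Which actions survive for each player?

IESDS → P1:{B,C} P2:{P,R}

P1 drop A (B beats it: P:9>8 Q:9>8 R:9>8 S:10>9)
P1 drop D (B beats it: P:9>1 Q:9>2 R:9>2 S:10>9)
P2 drop Q (P beats it: B:11>9 C:8>2)
P2 drop S (P beats it: B:11>0 C:8>4)
P1→{B,C} P2→{P,R}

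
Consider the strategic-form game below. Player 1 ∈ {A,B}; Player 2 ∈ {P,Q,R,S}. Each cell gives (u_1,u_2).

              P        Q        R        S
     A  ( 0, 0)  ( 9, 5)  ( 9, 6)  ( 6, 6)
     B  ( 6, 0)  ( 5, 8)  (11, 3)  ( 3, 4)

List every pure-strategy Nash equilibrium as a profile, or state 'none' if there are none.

Nash profiles: (A,S)

(A,P): not NE [P1→B gives 6>0; P2→S gives 6>0]
(A,Q): not NE [P2→S gives 6>5]
(A,R): not NE [P1→B gives 11>9]
(A,S): NE
(B,P): not NE [P2→Q gives 8>0]
(B,Q): not NE [P1→A gives 9>5]
(B,R): not NE [P2→Q gives 8>3]
(B,S): not NE [P1→A gives 6>3; P2→Q gives 8>4]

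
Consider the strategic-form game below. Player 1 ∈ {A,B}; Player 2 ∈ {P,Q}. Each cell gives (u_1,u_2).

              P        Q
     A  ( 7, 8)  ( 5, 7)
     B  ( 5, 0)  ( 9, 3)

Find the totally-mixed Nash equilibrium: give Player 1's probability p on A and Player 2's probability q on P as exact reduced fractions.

P1 mixes 3/4 on A; P2 mixes 2/3 on P

P1 indiff ⇒ q·7+(1-q)·5 = q·5+(1-q)·9 ⇒ q(2) = (1-q)(4) ⇒ q = 2/3
P2 indiff ⇒ p·8+(1-p)·0 = p·7+(1-p)·3 ⇒ p(1) = (1-p)(3) ⇒ p = 3/4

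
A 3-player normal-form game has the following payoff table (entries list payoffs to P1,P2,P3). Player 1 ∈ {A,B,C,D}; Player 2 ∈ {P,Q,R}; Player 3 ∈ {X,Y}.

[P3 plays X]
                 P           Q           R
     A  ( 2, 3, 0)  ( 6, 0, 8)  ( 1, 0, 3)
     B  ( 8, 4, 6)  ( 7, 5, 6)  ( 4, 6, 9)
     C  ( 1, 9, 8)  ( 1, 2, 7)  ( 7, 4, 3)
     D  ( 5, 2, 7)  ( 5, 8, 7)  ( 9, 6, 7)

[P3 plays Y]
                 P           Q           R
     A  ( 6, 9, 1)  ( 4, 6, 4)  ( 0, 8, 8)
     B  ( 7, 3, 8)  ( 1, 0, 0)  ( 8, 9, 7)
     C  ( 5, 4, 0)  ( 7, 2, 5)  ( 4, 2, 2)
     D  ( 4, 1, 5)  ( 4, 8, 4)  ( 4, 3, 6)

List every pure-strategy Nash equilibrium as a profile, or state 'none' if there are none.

No pure NE.

(A,P,X): not NE [P1→B gives 8>2; P3→Y gives 1>0]
(A,P,Y): not NE [P1→B gives 7>6]
(A,Q,X): not NE [P1→B gives 7>6; P2→P gives 3>0]
(A,Q,Y): not NE [P1→C gives 7>4; P2→P gives 9>6; P3→X gives 8>4]
(A,R,X): not NE [P1→D gives 9>1; P2→P gives 3>0; P3→Y gives 8>3]
(A,R,Y): not NE [P1→B gives 8>0; P2→P gives 9>8]
(B,P,X): not NE [P2→R gives 6>4; P3→Y gives 8>6]
(B,P,Y): not NE [P2→R gives 9>3]
(B,Q,X): not NE [P2→R gives 6>5]
(B,Q,Y): not NE [P1→C gives 7>1; P2→R gives 9>0; P3→X gives 6>0]
(B,R,X): not NE [P1→D gives 9>4]
(B,R,Y): not NE [P3→X gives 9>7]
(C,P,X): not NE [P1→B gives 8>1]
(C,P,Y): not NE [P1→B gives 7>5; P3→X gives 8>0]
(C,Q,X): not NE [P1→B gives 7>1; P2→P gives 9>2]
(C,Q,Y): not NE [P2→P gives 4>2; P3→X gives 7>5]
(C,R,X): not NE [P1→D gives 9>7; P2→P gives 9>4]
(C,R,Y): not NE [P1→B gives 8>4; P2→P gives 4>2; P3→X gives 3>2]
(D,P,X): not NE [P1→B gives 8>5; P2→Q gives 8>2]
(D,P,Y): not NE [P1→B gives 7>4; P2→Q gives 8>1; P3→X gives 7>5]
(D,Q,X): not NE [P1→B gives 7>5]
(D,Q,Y): not NE [P1→C gives 7>4; P3→X gives 7>4]
(D,R,X): not NE [P2→Q gives 8>6]
(D,R,Y): not NE [P1→B gives 8>4; P2→Q gives 8>3; P3→X gives 7>6]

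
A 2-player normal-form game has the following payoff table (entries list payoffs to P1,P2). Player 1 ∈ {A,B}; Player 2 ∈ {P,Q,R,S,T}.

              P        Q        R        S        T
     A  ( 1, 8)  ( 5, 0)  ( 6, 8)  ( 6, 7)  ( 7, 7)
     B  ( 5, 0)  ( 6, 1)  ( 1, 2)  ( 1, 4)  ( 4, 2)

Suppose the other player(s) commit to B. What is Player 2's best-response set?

u_2(P vs B) = 0
u_2(Q vs B) = 1
u_2(R vs B) = 2
u_2(S vs B) = 4
u_2(T vs B) = 2
max payoff 4 at {S}

BR_2 = {S}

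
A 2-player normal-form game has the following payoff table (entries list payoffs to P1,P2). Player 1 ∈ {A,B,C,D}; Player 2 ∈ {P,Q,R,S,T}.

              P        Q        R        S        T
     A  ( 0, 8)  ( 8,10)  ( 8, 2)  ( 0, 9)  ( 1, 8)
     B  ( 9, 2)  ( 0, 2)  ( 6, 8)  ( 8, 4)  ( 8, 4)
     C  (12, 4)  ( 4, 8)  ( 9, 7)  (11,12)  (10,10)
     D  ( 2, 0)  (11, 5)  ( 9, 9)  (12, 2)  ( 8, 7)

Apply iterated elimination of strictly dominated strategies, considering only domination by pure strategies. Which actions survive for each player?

P1 drop A (D beats it: P:2>0 Q:11>8 R:9>8 S:12>0 T:8>1)
P1 drop B (C beats it: P:12>9 Q:4>0 R:9>6 S:11>8 T:10>8)
P2 drop P (Q beats it: C:8>4 D:5>0)
P2 drop Q (T beats it: C:10>8 D:7>5)
P1→{C,D} P2→{R,S,T}

Remaining: P1:{C,D} P2:{R,S,T}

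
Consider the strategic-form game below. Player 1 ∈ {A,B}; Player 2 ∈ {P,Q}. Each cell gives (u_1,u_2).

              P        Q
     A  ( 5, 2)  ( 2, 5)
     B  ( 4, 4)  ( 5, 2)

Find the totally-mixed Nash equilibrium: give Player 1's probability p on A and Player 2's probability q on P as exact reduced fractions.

P1 indiff ⇒ q·5+(1-q)·2 = q·4+(1-q)·5 ⇒ q(1) = (1-q)(3) ⇒ q = 3/4
P2 indiff ⇒ p·2+(1-p)·4 = p·5+(1-p)·2 ⇒ p(-3) = (1-p)(-2) ⇒ p = 2/5

p=2/5, q=3/4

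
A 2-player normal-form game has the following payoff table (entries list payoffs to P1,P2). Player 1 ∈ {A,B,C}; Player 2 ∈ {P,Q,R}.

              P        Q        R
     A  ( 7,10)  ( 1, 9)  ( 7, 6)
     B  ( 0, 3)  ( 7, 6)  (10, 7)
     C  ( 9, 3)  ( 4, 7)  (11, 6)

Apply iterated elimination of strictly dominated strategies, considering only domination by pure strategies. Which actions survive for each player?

IESDS → P1:{B,C} P2:{Q,R}

P1 drop A (C beats it: P:9>7 Q:4>1 R:11>7)
P2 drop P (Q beats it: B:6>3 C:7>3)
P1→{B,C} P2→{Q,R}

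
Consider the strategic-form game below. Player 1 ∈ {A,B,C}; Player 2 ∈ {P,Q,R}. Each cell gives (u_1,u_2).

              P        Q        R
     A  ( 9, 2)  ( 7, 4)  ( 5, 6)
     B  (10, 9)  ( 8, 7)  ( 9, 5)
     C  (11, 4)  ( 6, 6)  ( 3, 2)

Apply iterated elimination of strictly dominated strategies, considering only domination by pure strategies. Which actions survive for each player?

Remaining: P1:{B,C} P2:{P,Q}

P1 drop A (B beats it: P:10>9 Q:8>7 R:9>5)
P2 drop R (P beats it: B:9>5 C:4>2)
P1→{B,C} P2→{P,Q}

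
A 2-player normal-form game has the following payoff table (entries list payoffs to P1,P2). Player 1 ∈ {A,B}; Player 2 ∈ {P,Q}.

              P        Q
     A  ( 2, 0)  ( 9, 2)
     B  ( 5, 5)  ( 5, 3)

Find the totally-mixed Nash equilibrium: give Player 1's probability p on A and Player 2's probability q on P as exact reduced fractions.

P1 indiff ⇒ q·2+(1-q)·9 = q·5+(1-q)·5 ⇒ q(-3) = (1-q)(-4) ⇒ q = 4/7
P2 indiff ⇒ p·0+(1-p)·5 = p·2+(1-p)·3 ⇒ p(-2) = (1-p)(-2) ⇒ p = 1/2

(p,q) = (1/2, 4/7)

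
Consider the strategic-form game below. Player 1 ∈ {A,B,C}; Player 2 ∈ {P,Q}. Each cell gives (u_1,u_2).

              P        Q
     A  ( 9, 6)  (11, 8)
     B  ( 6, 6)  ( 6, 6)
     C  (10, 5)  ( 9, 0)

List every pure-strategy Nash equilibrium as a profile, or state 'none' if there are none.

PSNE = {(A,Q), (C,P)}

(A,P): not NE [P1→C gives 10>9; P2→Q gives 8>6]
(A,Q): NE
(B,P): not NE [P1→C gives 10>6]
(B,Q): not NE [P1→A gives 11>6]
(C,P): NE
(C,Q): not NE [P1→A gives 11>9; P2→P gives 5>0]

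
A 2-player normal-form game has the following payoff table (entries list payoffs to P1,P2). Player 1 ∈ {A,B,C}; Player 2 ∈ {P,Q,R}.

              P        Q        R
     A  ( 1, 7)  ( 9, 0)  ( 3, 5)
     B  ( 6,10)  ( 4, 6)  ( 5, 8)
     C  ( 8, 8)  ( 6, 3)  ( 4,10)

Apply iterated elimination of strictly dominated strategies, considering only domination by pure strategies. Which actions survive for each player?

Survivors P1:{B,C} P2:{P,R}

P2 drop Q (P beats it: A:7>0 B:10>6 C:8>3)
P1 drop A (B beats it: P:6>1 R:5>3)
P1→{B,C} P2→{P,R}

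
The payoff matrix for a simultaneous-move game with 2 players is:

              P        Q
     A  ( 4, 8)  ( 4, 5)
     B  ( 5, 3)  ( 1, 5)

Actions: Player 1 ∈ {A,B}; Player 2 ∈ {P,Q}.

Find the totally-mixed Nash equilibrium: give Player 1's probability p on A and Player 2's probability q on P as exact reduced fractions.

P1 indiff ⇒ q·4+(1-q)·4 = q·5+(1-q)·1 ⇒ q(-1) = (1-q)(-3) ⇒ q = 3/4
P2 indiff ⇒ p·8+(1-p)·3 = p·5+(1-p)·5 ⇒ p(3) = (1-p)(2) ⇒ p = 2/5

(p,q) = (2/5, 3/4)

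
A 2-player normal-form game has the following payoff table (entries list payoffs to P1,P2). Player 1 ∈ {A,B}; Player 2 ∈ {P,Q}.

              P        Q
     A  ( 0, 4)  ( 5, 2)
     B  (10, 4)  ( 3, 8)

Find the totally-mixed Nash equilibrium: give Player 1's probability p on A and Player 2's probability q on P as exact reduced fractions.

(p,q) = (2/3, 1/6)

P1 indiff ⇒ q·0+(1-q)·5 = q·10+(1-q)·3 ⇒ q(-10) = (1-q)(-2) ⇒ q = 1/6
P2 indiff ⇒ p·4+(1-p)·4 = p·2+(1-p)·8 ⇒ p(2) = (1-p)(4) ⇒ p = 2/3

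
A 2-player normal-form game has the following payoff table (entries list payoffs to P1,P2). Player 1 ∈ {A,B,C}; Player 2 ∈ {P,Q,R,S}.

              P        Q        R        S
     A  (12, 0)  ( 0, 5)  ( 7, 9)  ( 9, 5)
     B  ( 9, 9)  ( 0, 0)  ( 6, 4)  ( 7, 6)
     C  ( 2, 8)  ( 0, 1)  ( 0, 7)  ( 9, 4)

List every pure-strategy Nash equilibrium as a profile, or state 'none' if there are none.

NE set: (A,R)

(A,P): not NE [P2→R gives 9>0]
(A,Q): not NE [P2→R gives 9>5]
(A,R): NE
(A,S): not NE [P2→R gives 9>5]
(B,P): not NE [P1→A gives 12>9]
(B,Q): not NE [P2→P gives 9>0]
(B,R): not NE [P1→A gives 7>6; P2→P gives 9>4]
(B,S): not NE [P1→C gives 9>7; P2→P gives 9>6]
(C,P): not NE [P1→A gives 12>2]
(C,Q): not NE [P2→P gives 8>1]
(C,R): not NE [P1→A gives 7>0; P2→P gives 8>7]
(C,S): not NE [P2→P gives 8>4]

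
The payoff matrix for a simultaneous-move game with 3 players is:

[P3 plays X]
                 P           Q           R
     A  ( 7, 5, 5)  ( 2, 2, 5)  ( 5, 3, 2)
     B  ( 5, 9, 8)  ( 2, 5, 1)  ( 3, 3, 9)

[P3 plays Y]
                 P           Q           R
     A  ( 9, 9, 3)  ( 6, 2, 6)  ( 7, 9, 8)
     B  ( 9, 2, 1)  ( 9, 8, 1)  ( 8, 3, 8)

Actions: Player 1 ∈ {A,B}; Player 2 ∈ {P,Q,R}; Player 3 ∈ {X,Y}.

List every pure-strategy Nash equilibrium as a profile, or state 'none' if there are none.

PSNE = {(A,P,X), (B,Q,Y)}

(A,P,X): NE
(A,P,Y): not NE [P3→X gives 5>3]
(A,Q,X): not NE [P2→P gives 5>2; P3→Y gives 6>5]
(A,Q,Y): not NE [P1→B gives 9>6; P2→R gives 9>2]
(A,R,X): not NE [P2→P gives 5>3; P3→Y gives 8>2]
(A,R,Y): not NE [P1→B gives 8>7]
(B,P,X): not NE [P1→A gives 7>5]
(B,P,Y): not NE [P2→Q gives 8>2; P3→X gives 8>1]
(B,Q,X): not NE [P2→P gives 9>5]
(B,Q,Y): NE
(B,R,X): not NE [P1→A gives 5>3; P2→P gives 9>3]
(B,R,Y): not NE [P2→Q gives 8>3; P3→X gives 9>8]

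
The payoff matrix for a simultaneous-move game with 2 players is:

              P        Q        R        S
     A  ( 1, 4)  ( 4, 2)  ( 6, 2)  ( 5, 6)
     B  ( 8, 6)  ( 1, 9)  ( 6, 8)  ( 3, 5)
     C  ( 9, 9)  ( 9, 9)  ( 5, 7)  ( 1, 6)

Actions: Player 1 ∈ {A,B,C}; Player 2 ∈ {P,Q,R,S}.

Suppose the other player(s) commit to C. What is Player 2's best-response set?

u_2(P vs C) = 9
u_2(Q vs C) = 9
u_2(R vs C) = 7
u_2(S vs C) = 6
max payoff 9 at {P,Q}

argmax u_2 = {P,Q}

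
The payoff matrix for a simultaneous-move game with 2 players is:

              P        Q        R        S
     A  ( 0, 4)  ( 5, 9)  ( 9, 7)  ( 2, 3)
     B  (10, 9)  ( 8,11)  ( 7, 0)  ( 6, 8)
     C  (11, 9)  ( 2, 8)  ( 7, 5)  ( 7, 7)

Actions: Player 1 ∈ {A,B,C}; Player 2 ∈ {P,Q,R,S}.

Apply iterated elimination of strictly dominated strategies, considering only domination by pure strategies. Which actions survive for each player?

IESDS → P1:{B,C} P2:{P,Q}

P2 drop R (Q beats it: A:9>7 B:11>0 C:8>5)
P1 drop A (B beats it: P:10>0 Q:8>5 S:6>2)
P2 drop S (P beats it: B:9>8 C:9>7)
P1→{B,C} P2→{P,Q}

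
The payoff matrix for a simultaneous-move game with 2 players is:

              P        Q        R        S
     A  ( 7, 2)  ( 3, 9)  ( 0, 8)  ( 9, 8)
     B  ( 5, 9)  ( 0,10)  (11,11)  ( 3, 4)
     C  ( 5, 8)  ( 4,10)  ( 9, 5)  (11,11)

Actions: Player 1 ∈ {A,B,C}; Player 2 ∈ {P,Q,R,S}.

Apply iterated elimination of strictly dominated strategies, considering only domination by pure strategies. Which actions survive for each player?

Remaining: P1:{B,C} P2:{Q,R,S}

P2 drop P (Q beats it: A:9>2 B:10>9 C:10>8)
P1 drop A (C beats it: Q:4>3 R:9>0 S:11>9)
P1→{B,C} P2→{Q,R,S}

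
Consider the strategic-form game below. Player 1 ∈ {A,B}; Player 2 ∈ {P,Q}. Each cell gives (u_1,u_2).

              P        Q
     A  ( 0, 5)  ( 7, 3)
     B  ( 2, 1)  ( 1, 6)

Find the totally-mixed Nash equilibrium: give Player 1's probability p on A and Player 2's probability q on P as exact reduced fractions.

P1 mixes 5/7 on A; P2 mixes 3/4 on P

P1 indiff ⇒ q·0+(1-q)·7 = q·2+(1-q)·1 ⇒ q(-2) = (1-q)(-6) ⇒ q = 3/4
P2 indiff ⇒ p·5+(1-p)·1 = p·3+(1-p)·6 ⇒ p(2) = (1-p)(5) ⇒ p = 5/7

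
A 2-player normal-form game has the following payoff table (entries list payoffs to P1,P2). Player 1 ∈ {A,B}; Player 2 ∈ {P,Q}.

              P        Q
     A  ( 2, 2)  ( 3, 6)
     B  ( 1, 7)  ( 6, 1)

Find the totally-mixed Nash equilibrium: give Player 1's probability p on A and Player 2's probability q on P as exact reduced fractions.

P1 indiff ⇒ q·2+(1-q)·3 = q·1+(1-q)·6 ⇒ q(1) = (1-q)(3) ⇒ q = 3/4
P2 indiff ⇒ p·2+(1-p)·7 = p·6+(1-p)·1 ⇒ p(-4) = (1-p)(-6) ⇒ p = 3/5

p=3/5, q=3/4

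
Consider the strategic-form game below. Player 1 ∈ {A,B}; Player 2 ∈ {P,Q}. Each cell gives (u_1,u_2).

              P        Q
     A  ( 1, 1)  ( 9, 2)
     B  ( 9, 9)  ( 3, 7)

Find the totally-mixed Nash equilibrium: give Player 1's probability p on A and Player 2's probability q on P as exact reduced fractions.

P1 indiff ⇒ q·1+(1-q)·9 = q·9+(1-q)·3 ⇒ q(-8) = (1-q)(-6) ⇒ q = 3/7
P2 indiff ⇒ p·1+(1-p)·9 = p·2+(1-p)·7 ⇒ p(-1) = (1-p)(-2) ⇒ p = 2/3

(p,q) = (2/3, 3/7)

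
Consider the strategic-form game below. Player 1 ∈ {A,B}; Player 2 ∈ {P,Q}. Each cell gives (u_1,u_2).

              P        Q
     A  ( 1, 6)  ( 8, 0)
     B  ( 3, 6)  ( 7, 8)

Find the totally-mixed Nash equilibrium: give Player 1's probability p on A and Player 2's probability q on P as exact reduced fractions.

P1 indiff ⇒ q·1+(1-q)·8 = q·3+(1-q)·7 ⇒ q(-2) = (1-q)(-1) ⇒ q = 1/3
P2 indiff ⇒ p·6+(1-p)·6 = p·0+(1-p)·8 ⇒ p(6) = (1-p)(2) ⇒ p = 1/4

p=1/4, q=1/3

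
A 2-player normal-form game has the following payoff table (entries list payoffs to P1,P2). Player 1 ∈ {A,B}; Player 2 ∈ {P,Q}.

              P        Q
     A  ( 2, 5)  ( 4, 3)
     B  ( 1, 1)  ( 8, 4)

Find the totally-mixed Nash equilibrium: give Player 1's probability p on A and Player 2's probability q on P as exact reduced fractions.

P1 indiff ⇒ q·2+(1-q)·4 = q·1+(1-q)·8 ⇒ q(1) = (1-q)(4) ⇒ q = 4/5
P2 indiff ⇒ p·5+(1-p)·1 = p·3+(1-p)·4 ⇒ p(2) = (1-p)(3) ⇒ p = 3/5

(p,q) = (3/5, 4/5)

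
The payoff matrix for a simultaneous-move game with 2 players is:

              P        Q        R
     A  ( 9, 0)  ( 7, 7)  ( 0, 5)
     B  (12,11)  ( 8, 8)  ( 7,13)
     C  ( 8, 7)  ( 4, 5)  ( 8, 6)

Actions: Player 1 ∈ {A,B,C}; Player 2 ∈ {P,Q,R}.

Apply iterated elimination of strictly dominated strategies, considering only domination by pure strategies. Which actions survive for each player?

P1 drop A (B beats it: P:12>9 Q:8>7 R:7>0)
P2 drop Q (P beats it: B:11>8 C:7>5)
P1→{B,C} P2→{P,R}

Survivors P1:{B,C} P2:{P,R}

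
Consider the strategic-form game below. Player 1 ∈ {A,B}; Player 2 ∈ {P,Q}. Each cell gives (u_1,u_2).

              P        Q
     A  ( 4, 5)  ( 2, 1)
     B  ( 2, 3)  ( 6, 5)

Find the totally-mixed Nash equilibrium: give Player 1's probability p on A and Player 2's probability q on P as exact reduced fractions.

p=1/3, q=2/3

P1 indiff ⇒ q·4+(1-q)·2 = q·2+(1-q)·6 ⇒ q(2) = (1-q)(4) ⇒ q = 2/3
P2 indiff ⇒ p·5+(1-p)·3 = p·1+(1-p)·5 ⇒ p(4) = (1-p)(2) ⇒ p = 1/3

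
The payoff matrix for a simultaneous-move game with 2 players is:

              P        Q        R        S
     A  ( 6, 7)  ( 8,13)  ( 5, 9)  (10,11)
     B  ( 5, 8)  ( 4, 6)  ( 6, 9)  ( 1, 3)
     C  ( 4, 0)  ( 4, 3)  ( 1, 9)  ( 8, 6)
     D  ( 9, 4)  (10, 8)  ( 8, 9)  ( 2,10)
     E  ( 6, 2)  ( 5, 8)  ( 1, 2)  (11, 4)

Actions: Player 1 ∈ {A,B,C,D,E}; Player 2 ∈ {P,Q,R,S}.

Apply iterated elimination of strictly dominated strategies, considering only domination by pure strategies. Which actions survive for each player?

Survivors P1:{A,D,E} P2:{Q,S}

P1 drop B (D beats it: P:9>5 Q:10>4 R:8>6 S:2>1)
P1 drop C (A beats it: P:6>4 Q:8>4 R:5>1 S:10>8)
P2 drop P (Q beats it: A:13>7 D:8>4 E:8>2)
P2 drop R (S beats it: A:11>9 D:10>9 E:4>2)
P1→{A,D,E} P2→{Q,S}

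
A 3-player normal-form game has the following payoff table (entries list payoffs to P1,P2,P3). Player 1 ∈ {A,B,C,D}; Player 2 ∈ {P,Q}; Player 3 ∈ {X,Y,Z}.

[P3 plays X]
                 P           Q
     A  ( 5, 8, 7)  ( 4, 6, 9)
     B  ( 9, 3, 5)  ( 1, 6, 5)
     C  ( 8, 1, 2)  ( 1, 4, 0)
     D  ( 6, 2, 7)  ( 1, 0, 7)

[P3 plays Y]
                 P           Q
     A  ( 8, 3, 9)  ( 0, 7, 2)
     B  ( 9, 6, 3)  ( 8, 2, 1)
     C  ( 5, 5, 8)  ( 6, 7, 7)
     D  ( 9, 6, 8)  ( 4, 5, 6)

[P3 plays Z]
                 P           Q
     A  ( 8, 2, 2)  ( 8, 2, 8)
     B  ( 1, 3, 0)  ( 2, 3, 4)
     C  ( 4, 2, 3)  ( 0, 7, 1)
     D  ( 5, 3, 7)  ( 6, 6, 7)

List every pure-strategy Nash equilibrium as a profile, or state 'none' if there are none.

(A,P,X): not NE [P1→B gives 9>5; P3→Y gives 9>7]
(A,P,Y): not NE [P1→D gives 9>8; P2→Q gives 7>3]
(A,P,Z): not NE [P3→Y gives 9>2]
(A,Q,X): not NE [P2→P gives 8>6]
(A,Q,Y): not NE [P1→B gives 8>0; P3→X gives 9>2]
(A,Q,Z): not NE [P3→X gives 9>8]
(B,P,X): not NE [P2→Q gives 6>3]
(B,P,Y): not NE [P3→X gives 5>3]
(B,P,Z): not NE [P1→A gives 8>1; P3→X gives 5>0]
(B,Q,X): not NE [P1→A gives 4>1]
(B,Q,Y): not NE [P2→P gives 6>2; P3→X gives 5>1]
(B,Q,Z): not NE [P1→A gives 8>2; P3→X gives 5>4]
(C,P,X): not NE [P1→B gives 9>8; P2→Q gives 4>1; P3→Y gives 8>2]
(C,P,Y): not NE [P1→D gives 9>5; P2→Q gives 7>5]
(C,P,Z): not NE [P1→A gives 8>4; P2→Q gives 7>2; P3→Y gives 8>3]
(C,Q,X): not NE [P1→A gives 4>1; P3→Y gives 7>0]
(C,Q,Y): not NE [P1→B gives 8>6]
(C,Q,Z): not NE [P1→A gives 8>0; P3→Y gives 7>1]
(D,P,X): not NE [P1→B gives 9>6; P3→Y gives 8>7]
(D,P,Y): NE
(D,P,Z): not NE [P1→A gives 8>5; P2→Q gives 6>3; P3→Y gives 8>7]
(D,Q,X): not NE [P1→A gives 4>1; P2→P gives 2>0]
(D,Q,Y): not NE [P1→B gives 8>4; P2→P gives 6>5; P3→Z gives 7>6]
(D,Q,Z): not NE [P1→A gives 8>6]

PSNE = {(D,P,Y)}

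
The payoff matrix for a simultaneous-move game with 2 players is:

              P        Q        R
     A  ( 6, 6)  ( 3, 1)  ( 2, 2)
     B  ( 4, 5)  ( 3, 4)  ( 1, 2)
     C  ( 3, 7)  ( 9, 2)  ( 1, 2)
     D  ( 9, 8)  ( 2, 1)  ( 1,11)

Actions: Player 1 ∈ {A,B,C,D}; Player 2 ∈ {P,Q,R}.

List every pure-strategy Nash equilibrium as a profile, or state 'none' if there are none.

Equilibria: none

(A,P): not NE [P1→D gives 9>6]
(A,Q): not NE [P1→C gives 9>3; P2→P gives 6>1]
(A,R): not NE [P2→P gives 6>2]
(B,P): not NE [P1→D gives 9>4]
(B,Q): not NE [P1→C gives 9>3; P2→P gives 5>4]
(B,R): not NE [P1→A gives 2>1; P2→P gives 5>2]
(C,P): not NE [P1→D gives 9>3]
(C,Q): not NE [P2→P gives 7>2]
(C,R): not NE [P1→A gives 2>1; P2→P gives 7>2]
(D,P): not NE [P2→R gives 11>8]
(D,Q): not NE [P1→C gives 9>2; P2→R gives 11>1]
(D,R): not NE [P1→A gives 2>1]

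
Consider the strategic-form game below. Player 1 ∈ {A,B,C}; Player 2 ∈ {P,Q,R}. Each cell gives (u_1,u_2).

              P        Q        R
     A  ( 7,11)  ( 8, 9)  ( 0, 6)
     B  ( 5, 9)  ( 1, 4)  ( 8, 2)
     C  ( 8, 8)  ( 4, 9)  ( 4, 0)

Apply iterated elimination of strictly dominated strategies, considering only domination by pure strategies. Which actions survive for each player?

IESDS → P1:{A,C} P2:{P,Q}

P2 drop R (P beats it: A:11>6 B:9>2 C:8>0)
P1 drop B (A beats it: P:7>5 Q:8>1)
P1→{A,C} P2→{P,Q}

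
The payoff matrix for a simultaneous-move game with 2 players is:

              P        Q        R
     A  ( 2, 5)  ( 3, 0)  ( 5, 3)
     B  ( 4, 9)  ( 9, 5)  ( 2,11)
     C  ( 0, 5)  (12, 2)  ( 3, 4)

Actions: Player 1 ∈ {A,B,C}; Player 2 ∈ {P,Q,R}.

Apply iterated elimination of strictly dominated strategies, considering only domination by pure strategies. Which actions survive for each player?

P2 drop Q (P beats it: A:5>0 B:9>5 C:5>2)
P1 drop C (A beats it: P:2>0 R:5>3)
P1→{A,B} P2→{P,R}

IESDS → P1:{A,B} P2:{P,R}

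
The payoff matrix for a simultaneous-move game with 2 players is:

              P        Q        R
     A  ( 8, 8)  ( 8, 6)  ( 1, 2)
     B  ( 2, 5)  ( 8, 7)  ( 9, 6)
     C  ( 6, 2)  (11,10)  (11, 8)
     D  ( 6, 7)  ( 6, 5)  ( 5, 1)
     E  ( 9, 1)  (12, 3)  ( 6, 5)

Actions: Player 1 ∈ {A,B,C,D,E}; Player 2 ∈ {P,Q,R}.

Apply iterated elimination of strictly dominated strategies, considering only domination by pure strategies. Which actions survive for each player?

P1 drop A (E beats it: P:9>8 Q:12>8 R:6>1)
P1 drop B (C beats it: P:6>2 Q:11>8 R:11>9)
P1 drop D (E beats it: P:9>6 Q:12>6 R:6>5)
P2 drop P (Q beats it: C:10>2 E:3>1)
P1→{C,E} P2→{Q,R}

Remaining: P1:{C,E} P2:{Q,R}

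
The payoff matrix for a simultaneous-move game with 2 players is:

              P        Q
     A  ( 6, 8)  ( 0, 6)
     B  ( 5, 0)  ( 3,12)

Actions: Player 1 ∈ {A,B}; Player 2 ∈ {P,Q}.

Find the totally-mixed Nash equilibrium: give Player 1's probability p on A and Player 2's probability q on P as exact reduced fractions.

P1 indiff ⇒ q·6+(1-q)·0 = q·5+(1-q)·3 ⇒ q(1) = (1-q)(3) ⇒ q = 3/4
P2 indiff ⇒ p·8+(1-p)·0 = p·6+(1-p)·12 ⇒ p(2) = (1-p)(12) ⇒ p = 6/7

p=6/7, q=3/4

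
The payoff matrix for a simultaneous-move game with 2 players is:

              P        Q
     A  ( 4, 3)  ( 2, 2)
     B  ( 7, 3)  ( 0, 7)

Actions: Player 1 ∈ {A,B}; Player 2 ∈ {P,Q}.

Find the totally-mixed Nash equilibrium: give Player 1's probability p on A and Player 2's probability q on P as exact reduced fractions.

P1 indiff ⇒ q·4+(1-q)·2 = q·7+(1-q)·0 ⇒ q(-3) = (1-q)(-2) ⇒ q = 2/5
P2 indiff ⇒ p·3+(1-p)·3 = p·2+(1-p)·7 ⇒ p(1) = (1-p)(4) ⇒ p = 4/5

(p,q) = (4/5, 2/5)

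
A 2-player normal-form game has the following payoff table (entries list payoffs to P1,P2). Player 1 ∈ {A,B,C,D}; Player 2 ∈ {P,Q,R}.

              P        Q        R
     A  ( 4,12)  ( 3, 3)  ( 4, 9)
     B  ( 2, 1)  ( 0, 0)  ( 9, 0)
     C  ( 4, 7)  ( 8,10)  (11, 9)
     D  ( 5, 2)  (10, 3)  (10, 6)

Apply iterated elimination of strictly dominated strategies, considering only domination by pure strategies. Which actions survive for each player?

P1 drop A (D beats it: P:5>4 Q:10>3 R:10>4)
P1 drop B (C beats it: P:4>2 Q:8>0 R:11>9)
P2 drop P (Q beats it: C:10>7 D:3>2)
P1→{C,D} P2→{Q,R}

Remaining: P1:{C,D} P2:{Q,R}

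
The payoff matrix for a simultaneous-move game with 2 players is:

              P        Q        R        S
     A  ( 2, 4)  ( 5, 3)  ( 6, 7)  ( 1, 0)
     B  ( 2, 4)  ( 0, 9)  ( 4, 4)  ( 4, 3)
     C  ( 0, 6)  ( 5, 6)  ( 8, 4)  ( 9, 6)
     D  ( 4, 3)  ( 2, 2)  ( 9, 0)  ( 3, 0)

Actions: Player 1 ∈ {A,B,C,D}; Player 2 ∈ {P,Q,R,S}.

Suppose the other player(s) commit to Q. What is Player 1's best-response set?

u_1(A vs Q) = 5
u_1(B vs Q) = 0
u_1(C vs Q) = 5
u_1(D vs Q) = 2
max payoff 5 at {A,C}

BR_1 = {A,C}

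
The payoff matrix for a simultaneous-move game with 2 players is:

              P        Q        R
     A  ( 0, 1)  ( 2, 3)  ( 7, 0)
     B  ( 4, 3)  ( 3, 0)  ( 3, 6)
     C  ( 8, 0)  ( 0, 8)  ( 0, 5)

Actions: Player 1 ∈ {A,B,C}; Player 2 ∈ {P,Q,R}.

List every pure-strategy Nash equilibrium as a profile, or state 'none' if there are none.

(A,P): not NE [P1→C gives 8>0; P2→Q gives 3>1]
(A,Q): not NE [P1→B gives 3>2]
(A,R): not NE [P2→Q gives 3>0]
(B,P): not NE [P1→C gives 8>4; P2→R gives 6>3]
(B,Q): not NE [P2→R gives 6>0]
(B,R): not NE [P1→A gives 7>3]
(C,P): not NE [P2→Q gives 8>0]
(C,Q): not NE [P1→B gives 3>0]
(C,R): not NE [P1→A gives 7>0; P2→Q gives 8>5]

PSNE: ∅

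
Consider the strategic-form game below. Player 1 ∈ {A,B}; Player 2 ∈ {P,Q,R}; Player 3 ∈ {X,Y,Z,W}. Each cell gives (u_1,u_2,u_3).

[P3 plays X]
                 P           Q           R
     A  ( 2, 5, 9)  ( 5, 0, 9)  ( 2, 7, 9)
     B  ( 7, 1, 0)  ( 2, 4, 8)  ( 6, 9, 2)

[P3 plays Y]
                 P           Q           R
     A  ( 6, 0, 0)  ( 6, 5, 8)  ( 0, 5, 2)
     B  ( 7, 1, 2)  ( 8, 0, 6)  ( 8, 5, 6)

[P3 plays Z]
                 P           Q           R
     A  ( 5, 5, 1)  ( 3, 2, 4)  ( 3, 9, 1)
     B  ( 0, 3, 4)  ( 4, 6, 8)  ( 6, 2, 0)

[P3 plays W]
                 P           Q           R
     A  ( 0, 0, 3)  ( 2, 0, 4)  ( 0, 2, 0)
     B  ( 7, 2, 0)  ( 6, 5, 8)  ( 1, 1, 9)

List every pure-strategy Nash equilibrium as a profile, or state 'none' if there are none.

Nash profiles: (B,Q,Z), (B,Q,W)

(A,P,X): not NE [P1→B gives 7>2; P2→R gives 7>5]
(A,P,Y): not NE [P1→B gives 7>6; P2→R gives 5>0; P3→X gives 9>0]
(A,P,Z): not NE [P2→R gives 9>5; P3→X gives 9>1]
(A,P,W): not NE [P1→B gives 7>0; P2→R gives 2>0; P3→X gives 9>3]
(A,Q,X): not NE [P2→R gives 7>0]
(A,Q,Y): not NE [P1→B gives 8>6; P3→X gives 9>8]
(A,Q,Z): not NE [P1→B gives 4>3; P2→R gives 9>2; P3→X gives 9>4]
(A,Q,W): not NE [P1→B gives 6>2; P2→R gives 2>0; P3→X gives 9>4]
(A,R,X): not NE [P1→B gives 6>2]
(A,R,Y): not NE [P1→B gives 8>0; P3→X gives 9>2]
(A,R,Z): not NE [P1→B gives 6>3; P3→X gives 9>1]
(A,R,W): not NE [P1→B gives 1>0; P3→X gives 9>0]
(B,P,X): not NE [P2→R gives 9>1; P3→Z gives 4>0]
(B,P,Y): not NE [P2→R gives 5>1; P3→Z gives 4>2]
(B,P,Z): not NE [P1→A gives 5>0; P2→Q gives 6>3]
(B,P,W): not NE [P2→Q gives 5>2; P3→Z gives 4>0]
(B,Q,X): not NE [P1→A gives 5>2; P2→R gives 9>4]
(B,Q,Y): not NE [P2→R gives 5>0; P3→W gives 8>6]
(B,Q,Z): NE
(B,Q,W): NE
(B,R,X): not NE [P3→W gives 9>2]
(B,R,Y): not NE [P3→W gives 9>6]
(B,R,Z): not NE [P2→Q gives 6>2; P3→W gives 9>0]
(B,R,W): not NE [P2→Q gives 5>1]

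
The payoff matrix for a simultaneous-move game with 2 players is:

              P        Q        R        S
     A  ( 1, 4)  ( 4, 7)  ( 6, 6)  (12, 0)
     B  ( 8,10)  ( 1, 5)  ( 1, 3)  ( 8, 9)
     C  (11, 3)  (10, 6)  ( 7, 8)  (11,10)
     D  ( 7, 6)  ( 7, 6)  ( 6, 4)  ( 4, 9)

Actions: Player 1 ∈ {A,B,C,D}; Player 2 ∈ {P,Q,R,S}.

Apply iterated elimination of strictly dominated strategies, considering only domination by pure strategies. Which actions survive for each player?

P1 drop B (C beats it: P:11>8 Q:10>1 R:7>1 S:11>8)
P1 drop D (C beats it: P:11>7 Q:10>7 R:7>6 S:11>4)
P2 drop P (Q beats it: A:7>4 C:6>3)
P1→{A,C} P2→{Q,R,S}

IESDS → P1:{A,C} P2:{Q,R,S}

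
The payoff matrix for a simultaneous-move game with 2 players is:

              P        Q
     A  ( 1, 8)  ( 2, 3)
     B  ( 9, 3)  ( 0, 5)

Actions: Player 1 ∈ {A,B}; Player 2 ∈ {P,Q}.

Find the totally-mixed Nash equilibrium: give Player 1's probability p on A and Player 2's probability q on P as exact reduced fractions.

(p,q) = (2/7, 1/5)

P1 indiff ⇒ q·1+(1-q)·2 = q·9+(1-q)·0 ⇒ q(-8) = (1-q)(-2) ⇒ q = 1/5
P2 indiff ⇒ p·8+(1-p)·3 = p·3+(1-p)·5 ⇒ p(5) = (1-p)(2) ⇒ p = 2/7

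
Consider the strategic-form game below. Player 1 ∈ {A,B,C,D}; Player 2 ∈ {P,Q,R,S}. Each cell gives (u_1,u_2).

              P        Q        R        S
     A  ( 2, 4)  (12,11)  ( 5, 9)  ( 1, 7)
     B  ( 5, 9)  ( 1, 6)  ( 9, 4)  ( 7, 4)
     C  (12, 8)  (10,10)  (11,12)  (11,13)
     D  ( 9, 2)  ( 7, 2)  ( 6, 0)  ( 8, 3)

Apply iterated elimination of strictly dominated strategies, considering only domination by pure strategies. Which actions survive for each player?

P1 drop B (C beats it: P:12>5 Q:10>1 R:11>9 S:11>7)
P1 drop D (C beats it: P:12>9 Q:10>7 R:11>6 S:11>8)
P2 drop P (Q beats it: A:11>4 C:10>8)
P1→{A,C} P2→{Q,R,S}

Remaining: P1:{A,C} P2:{Q,R,S}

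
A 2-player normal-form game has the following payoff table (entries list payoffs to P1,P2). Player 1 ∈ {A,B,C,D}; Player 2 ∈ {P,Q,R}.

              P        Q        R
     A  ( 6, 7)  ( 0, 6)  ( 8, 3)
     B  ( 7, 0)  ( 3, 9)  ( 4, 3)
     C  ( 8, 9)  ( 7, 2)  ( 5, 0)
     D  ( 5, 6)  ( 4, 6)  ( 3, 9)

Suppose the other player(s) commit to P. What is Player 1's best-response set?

u_1(A vs P) = 6
u_1(B vs P) = 7
u_1(C vs P) = 8
u_1(D vs P) = 5
max payoff 8 at {C}

argmax u_1 = {C}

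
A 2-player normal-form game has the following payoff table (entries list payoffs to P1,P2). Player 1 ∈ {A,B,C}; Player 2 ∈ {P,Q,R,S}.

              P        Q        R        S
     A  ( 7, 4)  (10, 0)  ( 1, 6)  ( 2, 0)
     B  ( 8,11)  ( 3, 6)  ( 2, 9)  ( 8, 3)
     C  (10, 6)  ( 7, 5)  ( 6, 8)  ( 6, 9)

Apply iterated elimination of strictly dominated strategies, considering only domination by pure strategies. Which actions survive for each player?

P2 drop Q (P beats it: A:4>0 B:11>6 C:6>5)
P1 drop A (B beats it: P:8>7 R:2>1 S:8>2)
P1→{B,C} P2→{P,R,S}

Remaining: P1:{B,C} P2:{P,R,S}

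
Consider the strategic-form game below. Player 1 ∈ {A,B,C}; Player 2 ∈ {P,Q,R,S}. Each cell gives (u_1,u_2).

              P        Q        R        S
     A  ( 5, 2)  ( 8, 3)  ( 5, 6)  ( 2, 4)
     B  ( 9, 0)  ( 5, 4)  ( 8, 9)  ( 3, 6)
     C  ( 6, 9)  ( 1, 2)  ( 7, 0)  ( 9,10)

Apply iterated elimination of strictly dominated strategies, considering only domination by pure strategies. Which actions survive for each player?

P2 drop P (S beats it: A:4>2 B:6>0 C:10>9)
P2 drop Q (S beats it: A:4>3 B:6>4 C:10>2)
P1 drop A (B beats it: R:8>5 S:3>2)
P1→{B,C} P2→{R,S}

IESDS → P1:{B,C} P2:{R,S}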